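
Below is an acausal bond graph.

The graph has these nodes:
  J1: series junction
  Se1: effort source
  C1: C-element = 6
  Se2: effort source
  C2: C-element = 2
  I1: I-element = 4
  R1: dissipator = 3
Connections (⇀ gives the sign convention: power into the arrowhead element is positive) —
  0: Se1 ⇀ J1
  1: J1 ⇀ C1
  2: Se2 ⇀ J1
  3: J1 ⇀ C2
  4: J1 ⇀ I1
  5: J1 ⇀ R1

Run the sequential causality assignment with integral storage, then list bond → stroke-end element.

bond 0 stroke→J1  (Se1: effort source, stroke at far end)
bond 2 stroke→J1  (Se2 fixes effort; stroke away)
bond 1 stroke→J1  (C1 outputs effort q/C1)
bond 3 stroke→J1  (prefer integral on C2)
bond 4 stroke→I1  (I1 outputs flow p/I1)
bond 5 stroke→J1  (J1 flow already set via bond 4)

#0 |J1
#1 |J1
#2 |J1
#3 |J1
#4 |I1
#5 |J1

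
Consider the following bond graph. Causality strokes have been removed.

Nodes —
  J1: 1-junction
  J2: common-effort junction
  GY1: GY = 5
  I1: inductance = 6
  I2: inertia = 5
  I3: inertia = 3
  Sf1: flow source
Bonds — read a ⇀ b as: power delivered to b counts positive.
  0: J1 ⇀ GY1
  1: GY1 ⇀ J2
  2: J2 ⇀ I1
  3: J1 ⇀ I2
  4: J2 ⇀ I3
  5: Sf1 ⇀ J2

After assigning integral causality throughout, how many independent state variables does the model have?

#5 |Sf1  (Sf1 (Sf) sets flow on bond)
#2 |I1  (prefer integral on I1)
#3 |I2  (I2 integral (f out))
#0 |J1  (1-jn J1 has f-setter on 3)
#1 |J2  (GY1 both-in/both-out from 0)
#4 |I3  (J2: bond 1 brought effort, rest push out)

3  (I1, I2, I3 all integral)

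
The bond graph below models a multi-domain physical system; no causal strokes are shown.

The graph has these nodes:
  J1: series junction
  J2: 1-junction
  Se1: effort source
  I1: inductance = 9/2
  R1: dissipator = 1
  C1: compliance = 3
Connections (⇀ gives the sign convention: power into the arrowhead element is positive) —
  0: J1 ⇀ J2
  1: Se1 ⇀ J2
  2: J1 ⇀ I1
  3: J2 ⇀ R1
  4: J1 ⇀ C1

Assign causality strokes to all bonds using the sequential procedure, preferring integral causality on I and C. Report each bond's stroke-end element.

bond 0 stroke→J1
bond 1 stroke→J2
bond 2 stroke→I1
bond 3 stroke→J2
bond 4 stroke→J1

b1 stroke→J2  (source Se1 imposes e)
b2 stroke→I1  (I1 integral (f out))
b0 stroke→J1  (J1 flow already set via bond 2)
b4 stroke→J1  (common-f at J1 fixed by 2)
b3 stroke→J2  (J2: bond 0 brought flow, rest push out)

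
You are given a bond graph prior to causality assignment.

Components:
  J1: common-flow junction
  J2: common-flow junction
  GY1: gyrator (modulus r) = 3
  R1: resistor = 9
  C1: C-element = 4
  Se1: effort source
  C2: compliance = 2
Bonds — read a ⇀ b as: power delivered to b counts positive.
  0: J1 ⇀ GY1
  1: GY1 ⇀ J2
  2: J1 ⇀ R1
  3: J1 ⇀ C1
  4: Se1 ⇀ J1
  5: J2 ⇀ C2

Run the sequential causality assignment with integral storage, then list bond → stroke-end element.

bond 0 stroke at GY1
bond 1 stroke at GY1
bond 2 stroke at J1
bond 3 stroke at J1
bond 4 stroke at J1
bond 5 stroke at J2

b4 |J1  (Se1 fixes effort; stroke away)
b3 |J1  (C1 integral (e out))
b5 |J2  (C2 integral (e out))
b1 |GY1  (closing 1-jn rule on J2)
b0 |GY1  (GY1: gyrator matches bond 1)
b2 |J1  (1-jn J1 has f-setter on 0)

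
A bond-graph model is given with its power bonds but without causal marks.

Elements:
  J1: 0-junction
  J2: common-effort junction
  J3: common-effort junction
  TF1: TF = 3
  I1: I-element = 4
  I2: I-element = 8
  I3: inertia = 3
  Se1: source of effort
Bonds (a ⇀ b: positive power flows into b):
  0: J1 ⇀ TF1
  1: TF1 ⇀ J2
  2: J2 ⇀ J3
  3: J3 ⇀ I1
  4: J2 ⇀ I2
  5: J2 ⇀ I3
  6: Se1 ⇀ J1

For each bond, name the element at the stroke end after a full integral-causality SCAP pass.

β0 |TF1
β1 |J2
β2 |J3
β3 |I1
β4 |I2
β5 |I3
β6 |J1

#6 |J1  (source Se1 imposes e)
#0 |TF1  (J1: bond 6 brought effort, rest push out)
#1 |J2  (TF TF1: opposite of bond 0)
#2 |J3  (J2: bond 1 brought effort, rest push out)
#4 |I2  (common-e at J2 fixed by 1)
#5 |I3  (J2 effort already set via bond 1)
#3 |I1  (J3: bond 2 brought effort, rest push out)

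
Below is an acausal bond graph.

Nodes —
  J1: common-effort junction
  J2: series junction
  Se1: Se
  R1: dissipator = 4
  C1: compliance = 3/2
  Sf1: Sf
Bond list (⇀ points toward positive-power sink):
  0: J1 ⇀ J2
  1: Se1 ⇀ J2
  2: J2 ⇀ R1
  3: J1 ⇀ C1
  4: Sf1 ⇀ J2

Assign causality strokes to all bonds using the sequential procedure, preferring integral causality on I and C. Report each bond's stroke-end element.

#1 stroke→J2  (source Se1 imposes e)
#4 stroke→Sf1  (source Sf1 imposes f)
#0 stroke→J2  (common-f at J2 fixed by 4)
#2 stroke→J2  (1-jn J2 has f-setter on 4)
#3 stroke→J1  (J1: last free bond brings effort in)

β0 stroke at J2
β1 stroke at J2
β2 stroke at J2
β3 stroke at J1
β4 stroke at Sf1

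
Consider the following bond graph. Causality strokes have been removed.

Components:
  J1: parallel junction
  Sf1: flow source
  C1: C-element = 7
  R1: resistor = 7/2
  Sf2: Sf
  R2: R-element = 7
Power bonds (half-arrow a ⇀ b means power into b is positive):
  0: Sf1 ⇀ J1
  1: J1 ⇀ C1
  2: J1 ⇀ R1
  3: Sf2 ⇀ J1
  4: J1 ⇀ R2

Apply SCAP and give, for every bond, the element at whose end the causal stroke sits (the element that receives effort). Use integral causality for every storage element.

bond 0 stroke→Sf1  (source Sf1 imposes f)
bond 3 stroke→Sf2  (Sf2: flow source, stroke at near end)
bond 1 stroke→J1  (C1 outputs effort q/C1)
bond 2 stroke→R1  (common-e at J1 fixed by 1)
bond 4 stroke→R2  (common-e at J1 fixed by 1)

b0 stroke at Sf1
b1 stroke at J1
b2 stroke at R1
b3 stroke at Sf2
b4 stroke at R2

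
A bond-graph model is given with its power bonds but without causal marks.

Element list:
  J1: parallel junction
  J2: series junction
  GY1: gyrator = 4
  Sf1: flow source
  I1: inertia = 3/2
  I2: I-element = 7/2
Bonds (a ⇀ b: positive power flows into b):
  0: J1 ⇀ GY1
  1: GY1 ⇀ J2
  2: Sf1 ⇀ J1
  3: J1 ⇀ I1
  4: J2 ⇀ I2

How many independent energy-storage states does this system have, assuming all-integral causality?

bond 2 stroke→Sf1  (Sf1: flow source, stroke at near end)
bond 3 stroke→I1  (prefer integral on I1)
bond 0 stroke→J1  (closing 0-jn rule on J1)
bond 1 stroke→J2  (through GY1, causality inverts; strokes same side of GY1)
bond 4 stroke→I2  (only one flow-in slot at J2)

2  (I1, I2 all integral)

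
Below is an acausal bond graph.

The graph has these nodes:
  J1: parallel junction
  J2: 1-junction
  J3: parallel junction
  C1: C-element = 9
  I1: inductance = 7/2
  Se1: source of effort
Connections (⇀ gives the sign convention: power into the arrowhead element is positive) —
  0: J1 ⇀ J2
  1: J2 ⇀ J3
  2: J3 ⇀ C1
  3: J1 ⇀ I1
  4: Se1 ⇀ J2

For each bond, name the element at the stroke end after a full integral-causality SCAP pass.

bond 4 →J2  (Se1: effort source, stroke at far end)
bond 2 →J3  (C1 outputs effort q/C1)
bond 1 →J2  (common-e at J3 fixed by 2)
bond 0 →J1  (only one flow-in slot at J2)
bond 3 →I1  (0-jn J1 has e-setter on 0)

#0 stroke→J1
#1 stroke→J2
#2 stroke→J3
#3 stroke→I1
#4 stroke→J2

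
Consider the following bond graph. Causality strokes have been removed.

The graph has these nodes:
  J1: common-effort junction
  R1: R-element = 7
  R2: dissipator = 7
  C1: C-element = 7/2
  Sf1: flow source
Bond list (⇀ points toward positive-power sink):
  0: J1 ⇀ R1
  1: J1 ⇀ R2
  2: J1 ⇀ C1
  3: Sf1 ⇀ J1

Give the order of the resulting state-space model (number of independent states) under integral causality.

bond 3 |Sf1  (Sf1 fixes flow; stroke at Sf1)
bond 2 |J1  (C1: C, integral causality)
bond 0 |R1  (J1: bond 2 brought effort, rest push out)
bond 1 |R2  (J1 effort already set via bond 2)

1  (C1 all integral)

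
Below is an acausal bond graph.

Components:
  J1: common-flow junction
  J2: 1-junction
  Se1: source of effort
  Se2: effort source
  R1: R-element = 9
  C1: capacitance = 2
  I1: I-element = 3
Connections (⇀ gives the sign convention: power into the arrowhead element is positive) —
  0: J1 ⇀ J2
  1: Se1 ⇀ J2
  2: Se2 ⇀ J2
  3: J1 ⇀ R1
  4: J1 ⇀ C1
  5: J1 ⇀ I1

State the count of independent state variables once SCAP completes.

β1 stroke at J2  (source Se1 imposes e)
β2 stroke at J2  (Se2: effort source, stroke at far end)
β0 stroke at J1  (closing 1-jn rule on J2)
β4 stroke at J1  (prefer integral on C1)
β5 stroke at I1  (I1 integral (f out))
β3 stroke at J1  (common-f at J1 fixed by 5)

2  (C1, I1 all integral)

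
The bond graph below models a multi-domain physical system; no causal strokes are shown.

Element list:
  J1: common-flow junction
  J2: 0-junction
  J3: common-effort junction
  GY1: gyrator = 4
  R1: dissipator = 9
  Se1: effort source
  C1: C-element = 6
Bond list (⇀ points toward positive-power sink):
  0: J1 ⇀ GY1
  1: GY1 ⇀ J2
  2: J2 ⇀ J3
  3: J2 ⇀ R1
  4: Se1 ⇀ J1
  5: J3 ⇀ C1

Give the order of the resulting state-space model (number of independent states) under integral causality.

b4 →J1  (Se1 fixes effort; stroke away)
b0 →GY1  (J1: last free bond brings flow in)
b1 →GY1  (GY1: gyrator matches bond 0)
b5 →J3  (C1: C, integral causality)
b2 →J2  (J3: bond 5 brought effort, rest push out)
b3 →R1  (common-e at J2 fixed by 2)

1  (C1 all integral)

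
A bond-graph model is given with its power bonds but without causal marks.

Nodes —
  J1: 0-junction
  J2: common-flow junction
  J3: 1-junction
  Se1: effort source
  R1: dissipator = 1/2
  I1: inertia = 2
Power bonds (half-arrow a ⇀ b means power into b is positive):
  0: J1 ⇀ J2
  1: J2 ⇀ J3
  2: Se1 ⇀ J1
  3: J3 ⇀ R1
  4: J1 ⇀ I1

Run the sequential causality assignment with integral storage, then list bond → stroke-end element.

#2 stroke→J1  (Se1 (Se) sets effort on bond)
#0 stroke→J2  (J1: bond 2 brought effort, rest push out)
#4 stroke→I1  (J1 effort already set via bond 2)
#1 stroke→J3  (closing 1-jn rule on J2)
#3 stroke→R1  (J3: last free bond brings flow in)

β0 stroke at J2
β1 stroke at J3
β2 stroke at J1
β3 stroke at R1
β4 stroke at I1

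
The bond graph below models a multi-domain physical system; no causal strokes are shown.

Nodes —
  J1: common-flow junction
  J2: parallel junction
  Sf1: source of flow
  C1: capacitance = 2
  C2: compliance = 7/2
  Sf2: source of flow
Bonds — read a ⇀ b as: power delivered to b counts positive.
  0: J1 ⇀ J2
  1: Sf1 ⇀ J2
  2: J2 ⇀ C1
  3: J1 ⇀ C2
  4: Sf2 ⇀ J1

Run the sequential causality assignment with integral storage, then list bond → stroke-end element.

β1 stroke→Sf1  (Sf1: flow source, stroke at near end)
β4 stroke→Sf2  (Sf2: flow source, stroke at near end)
β0 stroke→J1  (J1: bond 4 brought flow, rest push out)
β3 stroke→J1  (common-f at J1 fixed by 4)
β2 stroke→J2  (J2 needs exactly one e-in)

#0 |J1
#1 |Sf1
#2 |J2
#3 |J1
#4 |Sf2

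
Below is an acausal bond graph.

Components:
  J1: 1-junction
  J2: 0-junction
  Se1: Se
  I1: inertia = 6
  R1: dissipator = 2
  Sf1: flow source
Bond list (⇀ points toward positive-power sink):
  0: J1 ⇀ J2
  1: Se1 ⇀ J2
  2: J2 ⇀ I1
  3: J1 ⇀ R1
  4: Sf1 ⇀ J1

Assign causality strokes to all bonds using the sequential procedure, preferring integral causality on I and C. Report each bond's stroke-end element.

bond 1 stroke at J2  (Se1 fixes effort; stroke away)
bond 4 stroke at Sf1  (Sf1 (Sf) sets flow on bond)
bond 0 stroke at J1  (J1 flow already set via bond 4)
bond 3 stroke at J1  (common-f at J1 fixed by 4)
bond 2 stroke at I1  (common-e at J2 fixed by 1)

β0 stroke at J1
β1 stroke at J2
β2 stroke at I1
β3 stroke at J1
β4 stroke at Sf1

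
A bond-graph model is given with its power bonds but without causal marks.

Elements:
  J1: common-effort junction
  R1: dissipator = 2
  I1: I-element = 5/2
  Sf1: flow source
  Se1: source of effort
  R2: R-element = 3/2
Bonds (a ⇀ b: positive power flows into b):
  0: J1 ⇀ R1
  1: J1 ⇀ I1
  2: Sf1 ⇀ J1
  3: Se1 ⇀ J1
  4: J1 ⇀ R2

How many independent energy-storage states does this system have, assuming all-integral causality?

1  (I1 all integral)

β2 stroke at Sf1  (source Sf1 imposes f)
β3 stroke at J1  (source Se1 imposes e)
β0 stroke at R1  (J1: bond 3 brought effort, rest push out)
β1 stroke at I1  (common-e at J1 fixed by 3)
β4 stroke at R2  (J1: bond 3 brought effort, rest push out)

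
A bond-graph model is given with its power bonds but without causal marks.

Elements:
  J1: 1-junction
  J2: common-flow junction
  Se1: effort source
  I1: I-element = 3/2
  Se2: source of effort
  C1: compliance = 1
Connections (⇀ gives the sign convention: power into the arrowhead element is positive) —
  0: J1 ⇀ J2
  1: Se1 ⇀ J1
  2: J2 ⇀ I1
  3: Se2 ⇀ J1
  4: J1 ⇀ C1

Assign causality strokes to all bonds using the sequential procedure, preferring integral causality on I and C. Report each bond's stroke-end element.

b0 →J2
b1 →J1
b2 →I1
b3 →J1
b4 →J1

#1 |J1  (Se1 (Se) sets effort on bond)
#3 |J1  (Se2 (Se) sets effort on bond)
#2 |I1  (I1 outputs flow p/I1)
#0 |J2  (J2 flow already set via bond 2)
#4 |J1  (J1 flow already set via bond 0)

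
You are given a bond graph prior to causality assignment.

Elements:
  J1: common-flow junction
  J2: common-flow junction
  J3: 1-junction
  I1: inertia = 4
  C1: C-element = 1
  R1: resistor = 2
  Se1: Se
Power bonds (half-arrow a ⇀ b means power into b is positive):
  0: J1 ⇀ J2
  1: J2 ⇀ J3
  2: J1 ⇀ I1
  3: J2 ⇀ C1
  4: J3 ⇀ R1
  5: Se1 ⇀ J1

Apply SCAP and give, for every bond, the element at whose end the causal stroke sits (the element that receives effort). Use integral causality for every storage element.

b5 |J1  (Se1: effort source, stroke at far end)
b2 |I1  (I1: I, integral causality)
b0 |J1  (common-f at J1 fixed by 2)
b1 |J2  (J2: bond 0 brought flow, rest push out)
b3 |J2  (J2: bond 0 brought flow, rest push out)
b4 |J3  (J3 flow already set via bond 1)

bond 0 →J1
bond 1 →J2
bond 2 →I1
bond 3 →J2
bond 4 →J3
bond 5 →J1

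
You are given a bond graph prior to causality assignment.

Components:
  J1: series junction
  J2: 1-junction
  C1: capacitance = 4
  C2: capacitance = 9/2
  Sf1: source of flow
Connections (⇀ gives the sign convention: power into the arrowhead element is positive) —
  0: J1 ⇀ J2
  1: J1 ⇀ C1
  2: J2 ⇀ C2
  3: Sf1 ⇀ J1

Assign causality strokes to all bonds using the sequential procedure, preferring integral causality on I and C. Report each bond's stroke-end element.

bond 3 stroke at Sf1  (Sf1: flow source, stroke at near end)
bond 0 stroke at J1  (J1 flow already set via bond 3)
bond 1 stroke at J1  (J1 flow already set via bond 3)
bond 2 stroke at J2  (1-jn J2 has f-setter on 0)

#0 stroke at J1
#1 stroke at J1
#2 stroke at J2
#3 stroke at Sf1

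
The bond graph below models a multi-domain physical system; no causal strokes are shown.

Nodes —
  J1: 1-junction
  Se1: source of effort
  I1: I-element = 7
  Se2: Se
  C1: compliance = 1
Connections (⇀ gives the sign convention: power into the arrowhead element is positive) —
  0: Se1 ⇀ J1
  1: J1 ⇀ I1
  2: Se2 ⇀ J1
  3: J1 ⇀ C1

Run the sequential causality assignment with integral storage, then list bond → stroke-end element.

#0 |J1
#1 |I1
#2 |J1
#3 |J1

#0 stroke at J1  (Se1 fixes effort; stroke away)
#2 stroke at J1  (Se2 (Se) sets effort on bond)
#1 stroke at I1  (I1: I, integral causality)
#3 stroke at J1  (1-jn J1 has f-setter on 1)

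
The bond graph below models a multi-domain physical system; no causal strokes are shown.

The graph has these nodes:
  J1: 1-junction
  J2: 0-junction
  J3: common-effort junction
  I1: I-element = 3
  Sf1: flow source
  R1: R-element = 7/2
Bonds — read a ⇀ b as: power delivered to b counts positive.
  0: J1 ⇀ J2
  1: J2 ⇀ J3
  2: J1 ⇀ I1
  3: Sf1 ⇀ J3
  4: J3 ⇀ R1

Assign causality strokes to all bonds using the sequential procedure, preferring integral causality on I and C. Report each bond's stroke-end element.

bond 3 stroke at Sf1  (source Sf1 imposes f)
bond 2 stroke at I1  (prefer integral on I1)
bond 0 stroke at J1  (J1: bond 2 brought flow, rest push out)
bond 1 stroke at J2  (J2 needs exactly one e-in)
bond 4 stroke at J3  (J3 needs exactly one e-in)

b0 stroke at J1
b1 stroke at J2
b2 stroke at I1
b3 stroke at Sf1
b4 stroke at J3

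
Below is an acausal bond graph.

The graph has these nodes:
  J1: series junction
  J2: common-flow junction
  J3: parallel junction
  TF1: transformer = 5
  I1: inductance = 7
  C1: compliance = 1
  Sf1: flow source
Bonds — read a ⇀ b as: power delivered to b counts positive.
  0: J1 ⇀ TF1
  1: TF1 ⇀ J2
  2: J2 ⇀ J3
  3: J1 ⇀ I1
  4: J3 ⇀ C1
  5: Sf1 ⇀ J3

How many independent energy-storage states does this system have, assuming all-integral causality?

2  (C1, I1 all integral)

bond 5 stroke→Sf1  (Sf1 (Sf) sets flow on bond)
bond 3 stroke→I1  (I1 integral (f out))
bond 0 stroke→J1  (1-jn J1 has f-setter on 3)
bond 1 stroke→TF1  (TF TF1: opposite of bond 0)
bond 2 stroke→J2  (common-f at J2 fixed by 1)
bond 4 stroke→J3  (only one effort-in slot at J3)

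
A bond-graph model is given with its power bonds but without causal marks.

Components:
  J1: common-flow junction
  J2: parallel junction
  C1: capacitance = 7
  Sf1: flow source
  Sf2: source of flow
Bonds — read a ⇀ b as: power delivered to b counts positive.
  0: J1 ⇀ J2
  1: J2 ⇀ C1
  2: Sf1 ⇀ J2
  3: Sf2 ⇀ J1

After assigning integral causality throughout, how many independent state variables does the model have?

b2 |Sf1  (Sf1 fixes flow; stroke at Sf1)
b3 |Sf2  (Sf2: flow source, stroke at near end)
b0 |J1  (common-f at J1 fixed by 3)
b1 |J2  (only one effort-in slot at J2)

1  (C1 all integral)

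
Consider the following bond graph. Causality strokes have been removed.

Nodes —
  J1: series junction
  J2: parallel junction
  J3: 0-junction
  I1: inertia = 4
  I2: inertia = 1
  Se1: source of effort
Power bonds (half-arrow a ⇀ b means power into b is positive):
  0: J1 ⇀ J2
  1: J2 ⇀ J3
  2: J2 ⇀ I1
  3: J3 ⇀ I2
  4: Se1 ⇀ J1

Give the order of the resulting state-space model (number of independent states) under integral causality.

2  (I1, I2 all integral)

#4 |J1  (Se1 (Se) sets effort on bond)
#0 |J2  (J1 needs exactly one f-in)
#1 |J3  (0-jn J2 has e-setter on 0)
#2 |I1  (0-jn J2 has e-setter on 0)
#3 |I2  (common-e at J3 fixed by 1)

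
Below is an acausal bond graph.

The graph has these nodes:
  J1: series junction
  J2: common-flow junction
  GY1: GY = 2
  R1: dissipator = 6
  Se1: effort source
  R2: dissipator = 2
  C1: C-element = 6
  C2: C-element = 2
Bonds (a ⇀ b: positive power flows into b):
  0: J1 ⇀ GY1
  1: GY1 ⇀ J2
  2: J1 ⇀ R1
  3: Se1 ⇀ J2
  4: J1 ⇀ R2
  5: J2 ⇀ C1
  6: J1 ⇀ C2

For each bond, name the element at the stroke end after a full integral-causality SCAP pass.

β0 stroke at GY1
β1 stroke at GY1
β2 stroke at J1
β3 stroke at J2
β4 stroke at J1
β5 stroke at J2
β6 stroke at J1

b3 stroke→J2  (source Se1 imposes e)
b5 stroke→J2  (prefer integral on C1)
b1 stroke→GY1  (J2 needs exactly one f-in)
b0 stroke→GY1  (GY1 both-in/both-out from 1)
b2 stroke→J1  (J1: bond 0 brought flow, rest push out)
b4 stroke→J1  (1-jn J1 has f-setter on 0)
b6 stroke→J1  (J1: bond 0 brought flow, rest push out)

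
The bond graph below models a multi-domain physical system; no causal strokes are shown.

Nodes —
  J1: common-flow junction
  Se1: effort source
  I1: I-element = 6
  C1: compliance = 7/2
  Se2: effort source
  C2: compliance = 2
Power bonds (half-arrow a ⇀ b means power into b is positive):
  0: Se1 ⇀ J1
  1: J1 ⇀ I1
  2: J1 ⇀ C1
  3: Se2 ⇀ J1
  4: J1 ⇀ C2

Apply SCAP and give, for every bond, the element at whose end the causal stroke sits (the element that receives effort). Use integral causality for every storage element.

β0 stroke→J1
β1 stroke→I1
β2 stroke→J1
β3 stroke→J1
β4 stroke→J1

bond 0 stroke→J1  (source Se1 imposes e)
bond 3 stroke→J1  (source Se2 imposes e)
bond 1 stroke→I1  (I1 integral (f out))
bond 2 stroke→J1  (J1: bond 1 brought flow, rest push out)
bond 4 stroke→J1  (J1 flow already set via bond 1)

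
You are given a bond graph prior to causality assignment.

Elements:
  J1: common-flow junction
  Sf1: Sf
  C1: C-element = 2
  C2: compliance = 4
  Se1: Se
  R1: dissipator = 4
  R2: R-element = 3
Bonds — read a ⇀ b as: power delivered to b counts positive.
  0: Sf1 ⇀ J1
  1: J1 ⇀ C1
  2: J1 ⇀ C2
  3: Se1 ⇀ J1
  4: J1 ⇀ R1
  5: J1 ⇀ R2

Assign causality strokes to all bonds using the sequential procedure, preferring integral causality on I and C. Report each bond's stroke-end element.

#0 stroke→Sf1  (Sf1 (Sf) sets flow on bond)
#3 stroke→J1  (Se1 fixes effort; stroke away)
#1 stroke→J1  (J1 flow already set via bond 0)
#2 stroke→J1  (1-jn J1 has f-setter on 0)
#4 stroke→J1  (J1: bond 0 brought flow, rest push out)
#5 stroke→J1  (1-jn J1 has f-setter on 0)

#0 →Sf1
#1 →J1
#2 →J1
#3 →J1
#4 →J1
#5 →J1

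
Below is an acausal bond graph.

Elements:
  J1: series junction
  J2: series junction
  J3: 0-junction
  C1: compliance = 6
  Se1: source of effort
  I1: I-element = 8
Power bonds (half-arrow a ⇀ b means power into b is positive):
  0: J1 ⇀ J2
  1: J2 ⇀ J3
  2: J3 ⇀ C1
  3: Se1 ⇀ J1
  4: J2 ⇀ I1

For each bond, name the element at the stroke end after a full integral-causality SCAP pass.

β3 stroke→J1  (source Se1 imposes e)
β0 stroke→J2  (J1: last free bond brings flow in)
β2 stroke→J3  (C1 outputs effort q/C1)
β1 stroke→J2  (0-jn J3 has e-setter on 2)
β4 stroke→I1  (only one flow-in slot at J2)

b0 |J2
b1 |J2
b2 |J3
b3 |J1
b4 |I1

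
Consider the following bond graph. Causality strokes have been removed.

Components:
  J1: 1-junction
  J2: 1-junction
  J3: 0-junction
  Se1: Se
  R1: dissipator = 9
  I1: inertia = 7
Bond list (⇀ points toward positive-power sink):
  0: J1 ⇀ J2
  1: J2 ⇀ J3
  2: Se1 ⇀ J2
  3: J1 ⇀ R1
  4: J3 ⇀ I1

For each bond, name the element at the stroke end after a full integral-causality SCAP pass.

b2 stroke at J2  (Se1 fixes effort; stroke away)
b4 stroke at I1  (I1 integral (f out))
b1 stroke at J3  (only one effort-in slot at J3)
b0 stroke at J2  (common-f at J2 fixed by 1)
b3 stroke at J1  (1-jn J1 has f-setter on 0)

bond 0 |J2
bond 1 |J3
bond 2 |J2
bond 3 |J1
bond 4 |I1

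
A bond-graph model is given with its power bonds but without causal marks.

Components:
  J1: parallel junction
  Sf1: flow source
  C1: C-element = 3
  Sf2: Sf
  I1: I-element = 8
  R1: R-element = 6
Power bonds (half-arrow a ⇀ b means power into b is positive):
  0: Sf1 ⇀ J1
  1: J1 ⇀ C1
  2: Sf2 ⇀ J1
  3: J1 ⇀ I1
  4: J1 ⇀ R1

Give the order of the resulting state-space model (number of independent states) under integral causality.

2  (C1, I1 all integral)

bond 0 |Sf1  (Sf1 (Sf) sets flow on bond)
bond 2 |Sf2  (Sf2 fixes flow; stroke at Sf2)
bond 1 |J1  (prefer integral on C1)
bond 3 |I1  (J1: bond 1 brought effort, rest push out)
bond 4 |R1  (J1: bond 1 brought effort, rest push out)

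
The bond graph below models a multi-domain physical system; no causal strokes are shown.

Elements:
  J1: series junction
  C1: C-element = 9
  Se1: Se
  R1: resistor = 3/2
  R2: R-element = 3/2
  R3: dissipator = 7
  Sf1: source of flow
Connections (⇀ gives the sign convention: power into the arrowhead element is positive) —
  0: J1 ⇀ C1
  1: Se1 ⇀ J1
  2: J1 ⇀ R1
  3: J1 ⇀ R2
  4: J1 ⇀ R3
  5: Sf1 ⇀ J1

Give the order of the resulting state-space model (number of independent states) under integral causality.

β1 stroke→J1  (Se1: effort source, stroke at far end)
β5 stroke→Sf1  (Sf1 fixes flow; stroke at Sf1)
β0 stroke→J1  (1-jn J1 has f-setter on 5)
β2 stroke→J1  (J1 flow already set via bond 5)
β3 stroke→J1  (J1: bond 5 brought flow, rest push out)
β4 stroke→J1  (1-jn J1 has f-setter on 5)

1  (C1 all integral)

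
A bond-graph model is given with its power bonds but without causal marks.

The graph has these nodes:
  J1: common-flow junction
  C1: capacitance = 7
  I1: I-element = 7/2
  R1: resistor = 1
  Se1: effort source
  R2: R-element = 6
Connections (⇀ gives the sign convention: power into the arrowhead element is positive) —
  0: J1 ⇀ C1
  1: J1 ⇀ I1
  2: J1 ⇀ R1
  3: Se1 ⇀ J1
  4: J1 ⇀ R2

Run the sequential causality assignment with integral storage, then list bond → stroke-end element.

#0 →J1
#1 →I1
#2 →J1
#3 →J1
#4 →J1

#3 |J1  (Se1 (Se) sets effort on bond)
#0 |J1  (C1 outputs effort q/C1)
#1 |I1  (prefer integral on I1)
#2 |J1  (J1: bond 1 brought flow, rest push out)
#4 |J1  (common-f at J1 fixed by 1)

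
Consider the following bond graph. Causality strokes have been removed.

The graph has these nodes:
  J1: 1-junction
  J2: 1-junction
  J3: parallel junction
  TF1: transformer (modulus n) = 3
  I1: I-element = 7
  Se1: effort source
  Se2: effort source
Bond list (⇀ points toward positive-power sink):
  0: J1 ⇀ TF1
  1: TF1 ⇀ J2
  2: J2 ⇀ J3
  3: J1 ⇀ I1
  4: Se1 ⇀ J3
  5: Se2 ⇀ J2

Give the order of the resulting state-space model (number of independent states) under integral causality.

1  (I1 all integral)

#4 |J3  (source Se1 imposes e)
#5 |J2  (Se2 fixes effort; stroke away)
#2 |J2  (J3 effort already set via bond 4)
#1 |TF1  (closing 1-jn rule on J2)
#0 |J1  (TF TF1: opposite of bond 1)
#3 |I1  (J1: last free bond brings flow in)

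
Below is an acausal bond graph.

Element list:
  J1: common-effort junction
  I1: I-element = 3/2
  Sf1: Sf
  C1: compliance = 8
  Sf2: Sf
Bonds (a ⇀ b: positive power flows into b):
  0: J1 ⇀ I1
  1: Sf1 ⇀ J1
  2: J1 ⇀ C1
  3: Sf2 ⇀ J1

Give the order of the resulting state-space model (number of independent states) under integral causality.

b1 |Sf1  (Sf1 fixes flow; stroke at Sf1)
b3 |Sf2  (Sf2 fixes flow; stroke at Sf2)
b0 |I1  (I1 outputs flow p/I1)
b2 |J1  (only one effort-in slot at J1)

2  (C1, I1 all integral)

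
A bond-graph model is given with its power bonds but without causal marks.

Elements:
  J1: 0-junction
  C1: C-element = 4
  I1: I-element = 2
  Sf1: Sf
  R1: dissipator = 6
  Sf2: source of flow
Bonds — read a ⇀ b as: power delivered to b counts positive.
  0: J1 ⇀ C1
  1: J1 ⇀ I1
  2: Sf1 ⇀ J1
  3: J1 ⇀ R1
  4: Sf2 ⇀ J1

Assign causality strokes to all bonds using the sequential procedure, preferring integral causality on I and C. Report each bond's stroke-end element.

#2 |Sf1  (source Sf1 imposes f)
#4 |Sf2  (Sf2 fixes flow; stroke at Sf2)
#0 |J1  (C1 integral (e out))
#1 |I1  (J1: bond 0 brought effort, rest push out)
#3 |R1  (J1: bond 0 brought effort, rest push out)

bond 0 →J1
bond 1 →I1
bond 2 →Sf1
bond 3 →R1
bond 4 →Sf2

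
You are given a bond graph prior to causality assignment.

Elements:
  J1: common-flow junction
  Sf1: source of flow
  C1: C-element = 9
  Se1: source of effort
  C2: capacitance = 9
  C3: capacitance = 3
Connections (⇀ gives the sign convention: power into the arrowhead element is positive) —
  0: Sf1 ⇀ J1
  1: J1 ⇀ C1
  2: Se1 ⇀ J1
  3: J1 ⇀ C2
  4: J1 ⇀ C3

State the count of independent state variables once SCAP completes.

3  (C1, C2, C3 all integral)

b0 |Sf1  (Sf1: flow source, stroke at near end)
b2 |J1  (Se1 (Se) sets effort on bond)
b1 |J1  (J1: bond 0 brought flow, rest push out)
b3 |J1  (J1 flow already set via bond 0)
b4 |J1  (J1: bond 0 brought flow, rest push out)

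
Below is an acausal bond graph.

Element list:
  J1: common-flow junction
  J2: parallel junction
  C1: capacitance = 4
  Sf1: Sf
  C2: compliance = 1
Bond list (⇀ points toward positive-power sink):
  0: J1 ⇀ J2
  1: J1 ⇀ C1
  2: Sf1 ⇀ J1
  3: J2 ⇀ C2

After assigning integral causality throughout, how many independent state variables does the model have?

2  (C1, C2 all integral)

bond 2 stroke→Sf1  (source Sf1 imposes f)
bond 0 stroke→J1  (common-f at J1 fixed by 2)
bond 1 stroke→J1  (J1: bond 2 brought flow, rest push out)
bond 3 stroke→J2  (closing 0-jn rule on J2)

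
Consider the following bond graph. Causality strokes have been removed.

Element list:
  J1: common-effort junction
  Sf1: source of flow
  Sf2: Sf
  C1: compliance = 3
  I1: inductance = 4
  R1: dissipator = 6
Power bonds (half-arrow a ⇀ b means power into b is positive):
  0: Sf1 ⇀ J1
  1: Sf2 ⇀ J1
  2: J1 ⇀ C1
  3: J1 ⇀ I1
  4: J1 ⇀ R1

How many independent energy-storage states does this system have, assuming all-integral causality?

2  (C1, I1 all integral)

b0 →Sf1  (Sf1 fixes flow; stroke at Sf1)
b1 →Sf2  (source Sf2 imposes f)
b2 →J1  (C1: C, integral causality)
b3 →I1  (J1 effort already set via bond 2)
b4 →R1  (common-e at J1 fixed by 2)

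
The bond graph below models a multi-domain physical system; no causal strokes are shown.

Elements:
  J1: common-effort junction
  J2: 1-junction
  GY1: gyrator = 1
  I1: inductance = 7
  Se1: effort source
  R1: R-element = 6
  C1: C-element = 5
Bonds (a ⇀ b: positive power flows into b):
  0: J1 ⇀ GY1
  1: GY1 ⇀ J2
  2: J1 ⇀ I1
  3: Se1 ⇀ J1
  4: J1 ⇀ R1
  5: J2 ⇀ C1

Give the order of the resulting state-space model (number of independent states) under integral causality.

2  (C1, I1 all integral)

bond 3 stroke at J1  (Se1 fixes effort; stroke away)
bond 0 stroke at GY1  (J1: bond 3 brought effort, rest push out)
bond 2 stroke at I1  (J1: bond 3 brought effort, rest push out)
bond 4 stroke at R1  (common-e at J1 fixed by 3)
bond 1 stroke at GY1  (through GY1, causality inverts; strokes same side of GY1)
bond 5 stroke at J2  (1-jn J2 has f-setter on 1)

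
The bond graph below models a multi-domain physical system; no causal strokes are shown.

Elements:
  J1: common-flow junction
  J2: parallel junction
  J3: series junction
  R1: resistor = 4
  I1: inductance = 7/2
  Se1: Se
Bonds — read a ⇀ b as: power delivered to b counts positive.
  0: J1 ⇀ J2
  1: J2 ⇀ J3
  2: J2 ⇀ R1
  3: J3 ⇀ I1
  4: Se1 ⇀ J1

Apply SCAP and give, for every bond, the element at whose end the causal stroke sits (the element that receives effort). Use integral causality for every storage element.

β4 |J1  (Se1: effort source, stroke at far end)
β0 |J2  (J1: last free bond brings flow in)
β1 |J3  (0-jn J2 has e-setter on 0)
β2 |R1  (0-jn J2 has e-setter on 0)
β3 |I1  (J3: last free bond brings flow in)

β0 stroke at J2
β1 stroke at J3
β2 stroke at R1
β3 stroke at I1
β4 stroke at J1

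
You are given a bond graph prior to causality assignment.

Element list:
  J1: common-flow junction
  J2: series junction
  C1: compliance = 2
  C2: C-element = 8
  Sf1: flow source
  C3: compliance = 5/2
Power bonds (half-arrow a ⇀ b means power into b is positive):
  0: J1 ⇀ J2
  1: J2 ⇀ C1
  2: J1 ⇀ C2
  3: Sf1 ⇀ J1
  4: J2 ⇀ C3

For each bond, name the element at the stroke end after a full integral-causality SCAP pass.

bond 0 stroke at J1
bond 1 stroke at J2
bond 2 stroke at J1
bond 3 stroke at Sf1
bond 4 stroke at J2

β3 stroke at Sf1  (Sf1 (Sf) sets flow on bond)
β0 stroke at J1  (J1 flow already set via bond 3)
β2 stroke at J1  (common-f at J1 fixed by 3)
β1 stroke at J2  (J2: bond 0 brought flow, rest push out)
β4 stroke at J2  (J2 flow already set via bond 0)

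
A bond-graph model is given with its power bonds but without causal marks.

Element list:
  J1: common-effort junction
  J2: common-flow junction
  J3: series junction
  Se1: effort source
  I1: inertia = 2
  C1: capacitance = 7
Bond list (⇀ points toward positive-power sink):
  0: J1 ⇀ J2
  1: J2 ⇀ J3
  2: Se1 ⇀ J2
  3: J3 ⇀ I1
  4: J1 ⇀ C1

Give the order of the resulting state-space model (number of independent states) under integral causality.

2  (C1, I1 all integral)

β2 stroke at J2  (Se1 fixes effort; stroke away)
β3 stroke at I1  (I1 outputs flow p/I1)
β1 stroke at J3  (common-f at J3 fixed by 3)
β0 stroke at J2  (J2: bond 1 brought flow, rest push out)
β4 stroke at J1  (only one effort-in slot at J1)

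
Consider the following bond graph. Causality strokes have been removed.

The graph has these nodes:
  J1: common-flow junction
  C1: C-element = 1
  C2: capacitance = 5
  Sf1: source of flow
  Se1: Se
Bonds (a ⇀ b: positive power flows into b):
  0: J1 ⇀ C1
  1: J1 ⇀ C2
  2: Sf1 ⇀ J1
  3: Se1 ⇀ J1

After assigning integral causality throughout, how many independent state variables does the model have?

β2 →Sf1  (Sf1 fixes flow; stroke at Sf1)
β3 →J1  (Se1 fixes effort; stroke away)
β0 →J1  (J1 flow already set via bond 2)
β1 →J1  (common-f at J1 fixed by 2)

2  (C1, C2 all integral)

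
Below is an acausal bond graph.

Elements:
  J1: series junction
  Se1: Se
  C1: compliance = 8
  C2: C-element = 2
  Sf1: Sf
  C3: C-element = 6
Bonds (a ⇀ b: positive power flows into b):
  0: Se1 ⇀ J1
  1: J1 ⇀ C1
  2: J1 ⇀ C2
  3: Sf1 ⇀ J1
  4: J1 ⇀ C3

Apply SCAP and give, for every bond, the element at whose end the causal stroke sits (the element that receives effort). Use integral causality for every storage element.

#0 stroke→J1
#1 stroke→J1
#2 stroke→J1
#3 stroke→Sf1
#4 stroke→J1

#0 stroke at J1  (Se1 (Se) sets effort on bond)
#3 stroke at Sf1  (Sf1 fixes flow; stroke at Sf1)
#1 stroke at J1  (1-jn J1 has f-setter on 3)
#2 stroke at J1  (1-jn J1 has f-setter on 3)
#4 stroke at J1  (J1: bond 3 brought flow, rest push out)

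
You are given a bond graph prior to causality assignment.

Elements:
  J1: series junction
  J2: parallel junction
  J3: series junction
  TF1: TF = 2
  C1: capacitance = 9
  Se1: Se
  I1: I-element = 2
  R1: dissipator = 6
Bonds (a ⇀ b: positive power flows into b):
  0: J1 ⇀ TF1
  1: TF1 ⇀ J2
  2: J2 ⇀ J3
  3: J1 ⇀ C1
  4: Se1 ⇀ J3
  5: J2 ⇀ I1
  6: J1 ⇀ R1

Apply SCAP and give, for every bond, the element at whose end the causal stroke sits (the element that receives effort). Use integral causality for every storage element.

β0 →J1
β1 →TF1
β2 →J2
β3 →J1
β4 →J3
β5 →I1
β6 →R1

#4 →J3  (source Se1 imposes e)
#2 →J2  (J3: last free bond brings flow in)
#1 →TF1  (J2: bond 2 brought effort, rest push out)
#5 →I1  (J2: bond 2 brought effort, rest push out)
#0 →J1  (TF TF1: opposite of bond 1)
#3 →J1  (C1: C, integral causality)
#6 →R1  (J1: last free bond brings flow in)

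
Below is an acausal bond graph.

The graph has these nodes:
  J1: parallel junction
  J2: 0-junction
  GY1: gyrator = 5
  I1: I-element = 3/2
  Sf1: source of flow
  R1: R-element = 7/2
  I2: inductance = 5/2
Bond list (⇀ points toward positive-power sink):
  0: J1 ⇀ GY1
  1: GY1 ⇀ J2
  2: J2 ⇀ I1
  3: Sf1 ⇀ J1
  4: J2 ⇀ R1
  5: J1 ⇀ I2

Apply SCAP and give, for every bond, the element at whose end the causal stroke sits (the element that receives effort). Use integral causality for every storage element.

bond 3 →Sf1  (Sf1: flow source, stroke at near end)
bond 2 →I1  (I1: I, integral causality)
bond 5 →I2  (I2 outputs flow p/I2)
bond 0 →J1  (closing 0-jn rule on J1)
bond 1 →J2  (through GY1, causality inverts; strokes same side of GY1)
bond 4 →R1  (J2: bond 1 brought effort, rest push out)

β0 stroke→J1
β1 stroke→J2
β2 stroke→I1
β3 stroke→Sf1
β4 stroke→R1
β5 stroke→I2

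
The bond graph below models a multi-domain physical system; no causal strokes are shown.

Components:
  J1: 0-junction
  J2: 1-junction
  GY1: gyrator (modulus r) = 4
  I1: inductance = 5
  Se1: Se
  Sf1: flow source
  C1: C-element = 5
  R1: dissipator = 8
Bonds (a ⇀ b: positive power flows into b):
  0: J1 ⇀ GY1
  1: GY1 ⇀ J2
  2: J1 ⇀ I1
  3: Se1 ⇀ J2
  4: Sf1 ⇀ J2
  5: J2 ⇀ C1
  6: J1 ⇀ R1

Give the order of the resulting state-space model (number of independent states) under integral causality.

2  (C1, I1 all integral)

#3 |J2  (Se1 fixes effort; stroke away)
#4 |Sf1  (Sf1 fixes flow; stroke at Sf1)
#1 |J2  (common-f at J2 fixed by 4)
#5 |J2  (J2: bond 4 brought flow, rest push out)
#0 |J1  (GY GY1: same side as bond 1)
#2 |I1  (common-e at J1 fixed by 0)
#6 |R1  (0-jn J1 has e-setter on 0)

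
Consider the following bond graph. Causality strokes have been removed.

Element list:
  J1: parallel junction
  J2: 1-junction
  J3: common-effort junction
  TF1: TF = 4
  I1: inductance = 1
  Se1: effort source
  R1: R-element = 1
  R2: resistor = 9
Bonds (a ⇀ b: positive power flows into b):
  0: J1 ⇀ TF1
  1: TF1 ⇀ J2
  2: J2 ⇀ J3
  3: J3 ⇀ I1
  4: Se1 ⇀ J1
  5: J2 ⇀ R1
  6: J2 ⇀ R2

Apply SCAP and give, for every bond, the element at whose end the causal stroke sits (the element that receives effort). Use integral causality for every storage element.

β4 stroke→J1  (Se1 (Se) sets effort on bond)
β0 stroke→TF1  (J1: bond 4 brought effort, rest push out)
β1 stroke→J2  (TF1: transformer flips bond 0)
β3 stroke→I1  (prefer integral on I1)
β2 stroke→J3  (closing 0-jn rule on J3)
β5 stroke→J2  (1-jn J2 has f-setter on 2)
β6 stroke→J2  (1-jn J2 has f-setter on 2)

#0 |TF1
#1 |J2
#2 |J3
#3 |I1
#4 |J1
#5 |J2
#6 |J2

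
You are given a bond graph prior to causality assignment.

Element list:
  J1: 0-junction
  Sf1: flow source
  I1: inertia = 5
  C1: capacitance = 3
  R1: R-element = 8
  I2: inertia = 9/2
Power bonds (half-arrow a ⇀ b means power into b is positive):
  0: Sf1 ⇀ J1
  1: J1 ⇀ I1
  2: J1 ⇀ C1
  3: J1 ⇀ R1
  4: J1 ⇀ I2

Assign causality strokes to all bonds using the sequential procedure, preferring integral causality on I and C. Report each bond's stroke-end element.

b0 |Sf1
b1 |I1
b2 |J1
b3 |R1
b4 |I2

β0 stroke at Sf1  (Sf1 (Sf) sets flow on bond)
β1 stroke at I1  (I1 integral (f out))
β2 stroke at J1  (C1: C, integral causality)
β3 stroke at R1  (J1: bond 2 brought effort, rest push out)
β4 stroke at I2  (J1: bond 2 brought effort, rest push out)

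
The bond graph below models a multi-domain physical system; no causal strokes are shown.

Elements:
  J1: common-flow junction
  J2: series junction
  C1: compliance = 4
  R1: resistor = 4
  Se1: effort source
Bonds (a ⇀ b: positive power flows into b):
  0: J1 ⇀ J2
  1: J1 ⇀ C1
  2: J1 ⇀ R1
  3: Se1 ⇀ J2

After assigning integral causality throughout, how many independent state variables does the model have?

1  (C1 all integral)

β3 stroke→J2  (Se1 (Se) sets effort on bond)
β0 stroke→J1  (J2 needs exactly one f-in)
β1 stroke→J1  (C1 integral (e out))
β2 stroke→R1  (closing 1-jn rule on J1)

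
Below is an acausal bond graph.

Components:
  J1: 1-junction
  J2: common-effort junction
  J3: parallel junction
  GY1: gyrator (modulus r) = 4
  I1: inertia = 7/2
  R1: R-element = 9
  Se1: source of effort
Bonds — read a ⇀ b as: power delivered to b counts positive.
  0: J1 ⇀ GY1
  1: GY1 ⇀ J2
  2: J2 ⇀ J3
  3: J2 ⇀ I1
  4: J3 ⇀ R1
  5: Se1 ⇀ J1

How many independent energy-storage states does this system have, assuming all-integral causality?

b5 →J1  (Se1 (Se) sets effort on bond)
b0 →GY1  (only one flow-in slot at J1)
b1 →GY1  (GY GY1: same side as bond 0)
b3 →I1  (I1 integral (f out))
b2 →J2  (J2: last free bond brings effort in)
b4 →J3  (closing 0-jn rule on J3)

1  (I1 all integral)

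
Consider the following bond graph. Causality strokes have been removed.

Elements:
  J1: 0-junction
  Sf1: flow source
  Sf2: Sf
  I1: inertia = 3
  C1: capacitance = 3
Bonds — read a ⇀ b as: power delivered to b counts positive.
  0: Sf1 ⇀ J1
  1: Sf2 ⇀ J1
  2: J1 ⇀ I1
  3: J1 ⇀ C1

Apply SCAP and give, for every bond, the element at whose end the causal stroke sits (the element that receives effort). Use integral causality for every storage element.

#0 stroke→Sf1
#1 stroke→Sf2
#2 stroke→I1
#3 stroke→J1

b0 stroke at Sf1  (source Sf1 imposes f)
b1 stroke at Sf2  (source Sf2 imposes f)
b2 stroke at I1  (I1 integral (f out))
b3 stroke at J1  (J1 needs exactly one e-in)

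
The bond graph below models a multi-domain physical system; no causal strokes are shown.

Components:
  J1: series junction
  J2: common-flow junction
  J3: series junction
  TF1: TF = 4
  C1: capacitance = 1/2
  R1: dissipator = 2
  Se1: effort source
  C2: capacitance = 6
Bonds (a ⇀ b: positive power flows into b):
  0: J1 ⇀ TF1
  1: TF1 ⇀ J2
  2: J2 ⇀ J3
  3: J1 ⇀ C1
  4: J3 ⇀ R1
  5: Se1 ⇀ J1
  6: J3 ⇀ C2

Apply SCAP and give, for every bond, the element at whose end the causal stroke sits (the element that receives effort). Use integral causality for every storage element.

bond 5 stroke→J1  (Se1: effort source, stroke at far end)
bond 3 stroke→J1  (C1 integral (e out))
bond 0 stroke→TF1  (closing 1-jn rule on J1)
bond 1 stroke→J2  (TF1: transformer flips bond 0)
bond 2 stroke→J3  (closing 1-jn rule on J2)
bond 6 stroke→J3  (prefer integral on C2)
bond 4 stroke→R1  (J3: last free bond brings flow in)

#0 stroke at TF1
#1 stroke at J2
#2 stroke at J3
#3 stroke at J1
#4 stroke at R1
#5 stroke at J1
#6 stroke at J3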